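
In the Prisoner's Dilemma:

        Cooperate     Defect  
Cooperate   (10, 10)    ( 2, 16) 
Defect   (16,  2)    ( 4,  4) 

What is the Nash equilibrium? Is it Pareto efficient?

(Defect, Defect) is NE; not Pareto efficient

Work:
Defect dominates Cooperate for both players:
If P2 cooperates: Defect (16) > Cooperate (10)
If P2 defects: Defect (4) > Cooperate (2)
NE: (Defect, Defect) with payoff (4, 4)
But (Cooperate, Cooperate) = (10, 10) Pareto dominates (4, 4)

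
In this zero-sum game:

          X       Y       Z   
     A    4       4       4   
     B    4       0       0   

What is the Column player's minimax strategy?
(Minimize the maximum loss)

Column should play X or Y or Z (all achieve the minimum), value = 4

Work:
Column player minimizes Row's maximum payoff:
Column X: max payoff to Row = 4
Column Y: max payoff to Row = 4
Column Z: max payoff to Row = 4
Minimum is 4, achieved by columns X, Y, Z (tied).
Each of X or Y or Z is a minimax strategy.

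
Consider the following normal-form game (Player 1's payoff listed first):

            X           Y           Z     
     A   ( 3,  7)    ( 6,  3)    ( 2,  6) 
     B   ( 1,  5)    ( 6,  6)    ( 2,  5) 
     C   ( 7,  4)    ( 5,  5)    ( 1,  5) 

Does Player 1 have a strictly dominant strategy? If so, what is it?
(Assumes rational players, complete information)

No strictly dominant strategy exists for Player 1

Work:
A strategy strictly dominates another if it gives a strictly higher payoff against every opponent action. Compare each pair of P1's strategies column-by-column:
  A vs B: [3 vs 1, 6 vs 6, 2 vs 2] → A does not strictly dominate B (column Y: 6 ≤ 6)
  A vs C: [3 vs 7, 6 vs 5, 2 vs 1] → A does not strictly dominate C (column X: 3 ≤ 7)
  B vs A: [1 vs 3, 6 vs 6, 2 vs 2] → B does not strictly dominate A (column X: 1 ≤ 3)
  B vs C: [1 vs 7, 6 vs 5, 2 vs 1] → B does not strictly dominate C (column X: 1 ≤ 7)
  C vs A: [7 vs 3, 5 vs 6, 1 vs 2] → C does not strictly dominate A (column Y: 5 ≤ 6)
  C vs B: [7 vs 1, 5 vs 6, 1 vs 2] → C does not strictly dominate B (column Y: 5 ≤ 6)
No single strategy strictly dominates all others → no strictly dominant strategy.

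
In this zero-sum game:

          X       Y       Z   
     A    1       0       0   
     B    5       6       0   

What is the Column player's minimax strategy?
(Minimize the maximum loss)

Column should play Z, value = 0

Work:
Column player minimizes Row's maximum payoff:
Column X: max payoff to Row = 5
Column Y: max payoff to Row = 6
Column Z: max payoff to Row = 0
Minimum is 0, achieved by column Z.
Minimax strategy: Z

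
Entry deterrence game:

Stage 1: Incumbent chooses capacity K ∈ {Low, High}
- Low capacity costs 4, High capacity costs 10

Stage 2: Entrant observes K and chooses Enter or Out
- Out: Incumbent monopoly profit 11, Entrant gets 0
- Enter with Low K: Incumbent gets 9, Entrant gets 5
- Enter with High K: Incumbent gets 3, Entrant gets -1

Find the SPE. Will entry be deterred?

SPE: (Low, Enter|Low, Out|High); Entry not deterred. Incumbent net profit = 5, Entrant gets 5

Work:
After Low K: Entrant enters (5 > 0)
After High K: Entrant stays out (-1 < 0)
Incumbent: Low → 9−4=5, High → 11−10=1
Incumbent chooses Low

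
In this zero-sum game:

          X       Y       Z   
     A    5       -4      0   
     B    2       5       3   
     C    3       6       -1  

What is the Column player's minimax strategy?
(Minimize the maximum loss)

Column should play Z, value = 3

Work:
Column player minimizes Row's maximum payoff:
Column X: max payoff to Row = 5
Column Y: max payoff to Row = 6
Column Z: max payoff to Row = 3
Minimum is 3, achieved by column Z.
Minimax strategy: Z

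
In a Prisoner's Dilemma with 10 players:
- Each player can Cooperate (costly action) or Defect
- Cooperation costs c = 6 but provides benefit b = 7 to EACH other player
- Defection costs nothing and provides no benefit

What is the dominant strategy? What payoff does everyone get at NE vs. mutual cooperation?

Dominant: Defect; NE payoff = 0; Coop payoff = 57

Work:
Defect dominates (saves cost c = 6, benefit to others is external)
NE: All defect → everyone gets 0
If all cooperate: each receives (9)×7 - 6 = 57
Social dilemma: 57 > 0 but NE gives 0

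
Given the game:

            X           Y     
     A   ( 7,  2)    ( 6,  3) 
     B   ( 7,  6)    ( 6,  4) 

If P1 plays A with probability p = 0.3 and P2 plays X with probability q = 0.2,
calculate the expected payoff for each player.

E[P1] = 6.2, E[P2] = 3.92

Work:
E[P1] = p·q·π₁(A,X) + p·(1-q)·π₁(A,Y) + (1-p)·q·π₁(B,X) + (1-p)·(1-q)·π₁(B,Y)
= 0.3·0.2·7 + 0.3·0.8·6 + 0.7·0.2·7 + 0.7·0.8·6
= 6.2

E[P2] = 3.92 (similar calculation)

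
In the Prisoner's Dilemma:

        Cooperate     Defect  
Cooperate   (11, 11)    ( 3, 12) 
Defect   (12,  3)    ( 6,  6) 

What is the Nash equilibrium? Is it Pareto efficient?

(Defect, Defect) is NE; not Pareto efficient

Work:
Defect dominates Cooperate for both players:
If P2 cooperates: Defect (12) > Cooperate (11)
If P2 defects: Defect (6) > Cooperate (3)
NE: (Defect, Defect) with payoff (6, 6)
But (Cooperate, Cooperate) = (11, 11) Pareto dominates (6, 6)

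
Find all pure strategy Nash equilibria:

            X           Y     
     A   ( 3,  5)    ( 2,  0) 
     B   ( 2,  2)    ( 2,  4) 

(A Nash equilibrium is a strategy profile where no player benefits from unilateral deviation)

Nash equilibrium: (A, X), (B, Y)

Work:
Best responses:
  P1 vs X: payoffs [3, 2] → best response A (payoff 3)
  P1 vs Y: payoffs [2, 2] → best response A/B (payoff 2)
  P2 vs A: payoffs [5, 0] → best response X (payoff 5)
  P2 vs B: payoffs [2, 4] → best response Y (payoff 4)
Mutual best responses: (A,X), (B,Y) → Nash equilibria.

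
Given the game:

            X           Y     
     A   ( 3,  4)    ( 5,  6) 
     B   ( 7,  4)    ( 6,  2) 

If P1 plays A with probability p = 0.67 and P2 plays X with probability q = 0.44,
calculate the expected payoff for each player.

E[P1] = 4.8856, E[P2] = 4.3808

Work:
E[P1] = p·q·π₁(A,X) + p·(1-q)·π₁(A,Y) + (1-p)·q·π₁(B,X) + (1-p)·(1-q)·π₁(B,Y)
= 0.67·0.44·3 + 0.67·0.56·5 + 0.33·0.44·7 + 0.33·0.56·6
= 4.8856

E[P2] = 4.3808 (similar calculation)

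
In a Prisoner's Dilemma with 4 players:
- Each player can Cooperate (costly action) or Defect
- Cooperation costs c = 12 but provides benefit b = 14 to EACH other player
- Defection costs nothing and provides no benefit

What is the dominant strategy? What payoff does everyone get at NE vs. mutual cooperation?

Dominant: Defect; NE payoff = 0; Coop payoff = 30

Work:
Defect dominates (saves cost c = 12, benefit to others is external)
NE: All defect → everyone gets 0
If all cooperate: each receives (3)×14 - 12 = 30
Social dilemma: 30 > 0 but NE gives 0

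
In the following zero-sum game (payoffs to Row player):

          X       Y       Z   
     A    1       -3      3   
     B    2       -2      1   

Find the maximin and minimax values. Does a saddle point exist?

Maximin = -2, Minimax = -2, Saddle: True

Work:
Row minimums: [-3, -2] → maximin = -2
Column maximums: [2, -2, 3] → minimax = -2
Saddle point exists! Game value = -2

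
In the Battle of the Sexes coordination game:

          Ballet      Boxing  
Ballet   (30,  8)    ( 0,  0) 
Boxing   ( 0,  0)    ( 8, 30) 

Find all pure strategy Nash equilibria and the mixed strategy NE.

Pure NE: (Ballet, Ballet) and (Boxing, Boxing); Mixed NE: p = 0.7895, q = 0.2105

Work:
Check pure NE:
(Ballet, Ballet): (30, 8) - no unilateral deviation beneficial
(Boxing, Boxing): (8, 30) - no unilateral deviation beneficial
Mixed NE: P1 plays Ballet with p = 0.7895, P2 plays Ballet with q = 0.2105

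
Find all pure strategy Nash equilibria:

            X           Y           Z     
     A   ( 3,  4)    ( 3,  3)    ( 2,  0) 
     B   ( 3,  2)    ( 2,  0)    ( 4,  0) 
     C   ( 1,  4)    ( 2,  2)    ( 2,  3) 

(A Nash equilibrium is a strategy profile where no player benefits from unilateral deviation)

Nash equilibrium: (A, X), (B, X)

Work:
Best responses:
  P1 vs X: payoffs [3, 3, 1] → best response A/B (payoff 3)
  P1 vs Y: payoffs [3, 2, 2] → best response A (payoff 3)
  P1 vs Z: payoffs [2, 4, 2] → best response B (payoff 4)
  P2 vs A: payoffs [4, 3, 0] → best response X (payoff 4)
  P2 vs B: payoffs [2, 0, 0] → best response X (payoff 2)
  P2 vs C: payoffs [4, 2, 3] → best response X (payoff 4)
Mutual best responses: (A,X), (B,X) → Nash equilibria.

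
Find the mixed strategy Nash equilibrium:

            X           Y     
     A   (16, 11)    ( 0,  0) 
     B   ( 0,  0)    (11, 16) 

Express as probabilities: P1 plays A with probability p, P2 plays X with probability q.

p = 0.5926, q = 0.4074

Work:
Find probabilities that make opponent indifferent:
P2 chooses q to make P1 indifferent between A and B
P1 chooses p to make P2 indifferent between X and Y
Mixed NE: P1 plays (A: 0.5926, B: 0.4074), P2 plays (X: 0.4074, Y: 0.5926)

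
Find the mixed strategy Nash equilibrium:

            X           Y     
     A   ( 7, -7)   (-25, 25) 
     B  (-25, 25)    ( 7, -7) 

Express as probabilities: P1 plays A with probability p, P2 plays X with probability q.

p = 0.5, q = 0.5

Work:
Find probabilities that make opponent indifferent:
P2 chooses q to make P1 indifferent between A and B
P1 chooses p to make P2 indifferent between X and Y
Mixed NE: P1 plays (A: 0.5, B: 0.5), P2 plays (X: 0.5, Y: 0.5)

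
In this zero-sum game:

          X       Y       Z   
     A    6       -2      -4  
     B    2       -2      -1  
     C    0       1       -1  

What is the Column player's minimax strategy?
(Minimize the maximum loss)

Column should play Z, value = -1

Work:
Column player minimizes Row's maximum payoff:
Column X: max payoff to Row = 6
Column Y: max payoff to Row = 1
Column Z: max payoff to Row = -1
Minimum is -1, achieved by column Z.
Minimax strategy: Z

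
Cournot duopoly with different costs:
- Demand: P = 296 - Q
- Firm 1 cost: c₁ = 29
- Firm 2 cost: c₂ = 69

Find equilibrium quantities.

q₁* = 102.33, q₂* = 62.33

Work:
Reaction: q₁ = (296 - 29 - q₂)/2
Reaction: q₂ = (296 - 69 - q₁)/2
Solve simultaneously:
q₁* = (296 - 2×29 + 69)/3 = 102.33
q₂* = (296 - 2×69 + 29)/3 = 62.33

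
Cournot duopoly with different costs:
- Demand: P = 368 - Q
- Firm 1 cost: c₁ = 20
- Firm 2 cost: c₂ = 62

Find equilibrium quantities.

q₁* = 130.0, q₂* = 88.0

Work:
Reaction: q₁ = (368 - 20 - q₂)/2
Reaction: q₂ = (368 - 62 - q₁)/2
Solve simultaneously:
q₁* = (368 - 2×20 + 62)/3 = 130.0
q₂* = (368 - 2×62 + 20)/3 = 88.0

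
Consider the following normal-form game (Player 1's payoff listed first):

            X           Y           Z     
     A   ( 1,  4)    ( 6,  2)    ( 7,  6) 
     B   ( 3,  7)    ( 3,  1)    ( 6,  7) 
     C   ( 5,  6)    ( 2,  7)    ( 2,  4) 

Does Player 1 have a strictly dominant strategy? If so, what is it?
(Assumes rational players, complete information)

No strictly dominant strategy exists for Player 1

Work:
A strategy strictly dominates another if it gives a strictly higher payoff against every opponent action. Compare each pair of P1's strategies column-by-column:
  A vs B: [1 vs 3, 6 vs 3, 7 vs 6] → A does not strictly dominate B (column X: 1 ≤ 3)
  A vs C: [1 vs 5, 6 vs 2, 7 vs 2] → A does not strictly dominate C (column X: 1 ≤ 5)
  B vs A: [3 vs 1, 3 vs 6, 6 vs 7] → B does not strictly dominate A (column Y: 3 ≤ 6)
  B vs C: [3 vs 5, 3 vs 2, 6 vs 2] → B does not strictly dominate C (column X: 3 ≤ 5)
  C vs A: [5 vs 1, 2 vs 6, 2 vs 7] → C does not strictly dominate A (column Y: 2 ≤ 6)
  C vs B: [5 vs 3, 2 vs 3, 2 vs 6] → C does not strictly dominate B (column Y: 2 ≤ 3)
No single strategy strictly dominates all others → no strictly dominant strategy.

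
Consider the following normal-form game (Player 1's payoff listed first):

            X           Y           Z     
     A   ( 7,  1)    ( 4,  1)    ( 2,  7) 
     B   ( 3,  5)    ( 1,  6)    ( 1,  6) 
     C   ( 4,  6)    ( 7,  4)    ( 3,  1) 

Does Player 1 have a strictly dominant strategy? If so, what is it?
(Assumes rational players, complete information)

No strictly dominant strategy exists for Player 1

Work:
A strategy strictly dominates another if it gives a strictly higher payoff against every opponent action. Compare each pair of P1's strategies column-by-column:
  A vs B: [7 vs 3, 4 vs 1, 2 vs 1] → A strictly dominates B
  A vs C: [7 vs 4, 4 vs 7, 2 vs 3] → A does not strictly dominate C (column Y: 4 ≤ 7)
  B vs A: [3 vs 7, 1 vs 4, 1 vs 2] → B does not strictly dominate A (column X: 3 ≤ 7)
  B vs C: [3 vs 4, 1 vs 7, 1 vs 3] → B does not strictly dominate C (column X: 3 ≤ 4)
  C vs A: [4 vs 7, 7 vs 4, 3 vs 2] → C does not strictly dominate A (column X: 4 ≤ 7)
  C vs B: [4 vs 3, 7 vs 1, 3 vs 1] → C strictly dominates B
No single strategy strictly dominates all others → no strictly dominant strategy.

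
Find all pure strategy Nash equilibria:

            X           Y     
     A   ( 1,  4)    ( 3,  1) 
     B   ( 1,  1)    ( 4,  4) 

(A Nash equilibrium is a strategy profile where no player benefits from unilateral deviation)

Nash equilibrium: (A, X), (B, Y)

Work:
Best responses:
  P1 vs X: payoffs [1, 1] → best response A/B (payoff 1)
  P1 vs Y: payoffs [3, 4] → best response B (payoff 4)
  P2 vs A: payoffs [4, 1] → best response X (payoff 4)
  P2 vs B: payoffs [1, 4] → best response Y (payoff 4)
Mutual best responses: (A,X), (B,Y) → Nash equilibria.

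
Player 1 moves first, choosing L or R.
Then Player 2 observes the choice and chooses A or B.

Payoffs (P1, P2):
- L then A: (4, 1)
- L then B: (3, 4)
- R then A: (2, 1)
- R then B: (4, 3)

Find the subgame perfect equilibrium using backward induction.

P1 plays R, P2 plays B after L and B after R; Payoff (4, 3)

Work:
Backward induction:
After L: P2 chooses B → P1 gets 3
After R: P2 chooses B → P1 gets 4
P1 chooses R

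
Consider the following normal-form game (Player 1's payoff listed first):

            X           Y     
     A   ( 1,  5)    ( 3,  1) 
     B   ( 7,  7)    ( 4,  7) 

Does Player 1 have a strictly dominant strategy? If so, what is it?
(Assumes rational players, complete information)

Yes, Player 1's strictly dominant strategy is B

Work:
A strategy strictly dominates another if it gives a strictly higher payoff against every opponent action. Compare each pair of P1's strategies column-by-column:
  A vs B: [1 vs 7, 3 vs 4] → A does not strictly dominate B (column X: 1 ≤ 7)
  B vs A: [7 vs 1, 4 vs 3] → B strictly dominates A
B strictly dominates every other strategy → strictly dominant.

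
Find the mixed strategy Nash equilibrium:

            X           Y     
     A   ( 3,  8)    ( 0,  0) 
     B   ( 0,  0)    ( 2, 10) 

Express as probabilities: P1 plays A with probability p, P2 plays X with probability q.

p = 0.5556, q = 0.4

Work:
Find probabilities that make opponent indifferent:
P2 chooses q to make P1 indifferent between A and B
P1 chooses p to make P2 indifferent between X and Y
Mixed NE: P1 plays (A: 0.5556, B: 0.4444), P2 plays (X: 0.4, Y: 0.6)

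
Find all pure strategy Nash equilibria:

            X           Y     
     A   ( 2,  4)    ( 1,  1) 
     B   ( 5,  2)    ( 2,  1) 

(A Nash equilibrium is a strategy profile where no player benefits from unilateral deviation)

Nash equilibrium: (B, X)

Work:
Best responses:
  P1 vs X: payoffs [2, 5] → best response B (payoff 5)
  P1 vs Y: payoffs [1, 2] → best response B (payoff 2)
  P2 vs A: payoffs [4, 1] → best response X (payoff 4)
  P2 vs B: payoffs [2, 1] → best response X (payoff 2)
Mutual best responses: (B,X) → Nash equilibria.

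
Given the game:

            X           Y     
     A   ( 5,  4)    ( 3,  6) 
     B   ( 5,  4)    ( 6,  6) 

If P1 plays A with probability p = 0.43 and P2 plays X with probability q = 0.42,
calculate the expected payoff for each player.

E[P1] = 4.8318, E[P2] = 5.16

Work:
E[P1] = p·q·π₁(A,X) + p·(1-q)·π₁(A,Y) + (1-p)·q·π₁(B,X) + (1-p)·(1-q)·π₁(B,Y)
= 0.43·0.42·5 + 0.43·0.58·3 + 0.57·0.42·5 + 0.57·0.58·6
= 4.8318

E[P2] = 5.16 (similar calculation)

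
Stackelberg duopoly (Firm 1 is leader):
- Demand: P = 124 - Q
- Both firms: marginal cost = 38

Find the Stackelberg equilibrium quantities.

q₁* (leader) = 43.0, q₂* (follower) = 21.5

Work:
Follower's reaction: q₂ = (a - c - q₁)/2
Leader substitutes: π₁ = q₁·(a - q₁ - (a-c-q₁)/2 - c)
FOC: q₁* = (124 - 38)/2 = 43.00
Then: q₂* = (124 - 38 - 43.0)/2 = 21.50
Leader has first-mover advantage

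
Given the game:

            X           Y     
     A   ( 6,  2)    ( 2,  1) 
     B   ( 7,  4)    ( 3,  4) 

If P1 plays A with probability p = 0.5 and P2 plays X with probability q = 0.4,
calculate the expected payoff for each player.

E[P1] = 4.1, E[P2] = 2.7

Work:
E[P1] = p·q·π₁(A,X) + p·(1-q)·π₁(A,Y) + (1-p)·q·π₁(B,X) + (1-p)·(1-q)·π₁(B,Y)
= 0.5·0.4·6 + 0.5·0.6·2 + 0.5·0.4·7 + 0.5·0.6·3
= 4.1

E[P2] = 2.7 (similar calculation)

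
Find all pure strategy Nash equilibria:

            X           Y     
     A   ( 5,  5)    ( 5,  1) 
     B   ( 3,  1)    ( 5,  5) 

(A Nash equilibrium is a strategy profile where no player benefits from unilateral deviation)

Nash equilibrium: (A, X), (B, Y)

Work:
Best responses:
  P1 vs X: payoffs [5, 3] → best response A (payoff 5)
  P1 vs Y: payoffs [5, 5] → best response A/B (payoff 5)
  P2 vs A: payoffs [5, 1] → best response X (payoff 5)
  P2 vs B: payoffs [1, 5] → best response Y (payoff 5)
Mutual best responses: (A,X), (B,Y) → Nash equilibria.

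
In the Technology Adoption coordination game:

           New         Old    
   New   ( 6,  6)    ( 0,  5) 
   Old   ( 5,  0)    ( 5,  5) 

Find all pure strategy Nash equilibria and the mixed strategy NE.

Pure NE: (New, New) and (Old, Old); Mixed NE: p = 0.8333, q = 0.8333

Work:
Check pure NE:
(New, New): (6, 6) - no unilateral deviation beneficial
(Old, Old): (5, 5) - no unilateral deviation beneficial
Mixed NE: P1 plays New with p = 0.8333, P2 plays New with q = 0.8333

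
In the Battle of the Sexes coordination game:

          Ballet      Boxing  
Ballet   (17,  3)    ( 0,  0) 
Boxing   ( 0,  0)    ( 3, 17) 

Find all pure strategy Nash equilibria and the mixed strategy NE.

Pure NE: (Ballet, Ballet) and (Boxing, Boxing); Mixed NE: p = 0.85, q = 0.15

Work:
Check pure NE:
(Ballet, Ballet): (17, 3) - no unilateral deviation beneficial
(Boxing, Boxing): (3, 17) - no unilateral deviation beneficial
Mixed NE: P1 plays Ballet with p = 0.85, P2 plays Ballet with q = 0.15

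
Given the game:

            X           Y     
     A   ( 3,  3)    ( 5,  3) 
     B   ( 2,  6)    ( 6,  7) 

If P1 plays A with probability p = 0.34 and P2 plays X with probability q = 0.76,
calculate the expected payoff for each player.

E[P1] = 3.1368, E[P2] = 5.1384

Work:
E[P1] = p·q·π₁(A,X) + p·(1-q)·π₁(A,Y) + (1-p)·q·π₁(B,X) + (1-p)·(1-q)·π₁(B,Y)
= 0.34·0.76·3 + 0.34·0.24·5 + 0.66·0.76·2 + 0.66·0.24·6
= 3.1368

E[P2] = 5.1384 (similar calculation)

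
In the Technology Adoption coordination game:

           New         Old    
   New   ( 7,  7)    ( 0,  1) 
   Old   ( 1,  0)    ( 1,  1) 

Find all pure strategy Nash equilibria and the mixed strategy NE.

Pure NE: (New, New) and (Old, Old); Mixed NE: p = 0.1429, q = 0.1429

Work:
Check pure NE:
(New, New): (7, 7) - no unilateral deviation beneficial
(Old, Old): (1, 1) - no unilateral deviation beneficial
Mixed NE: P1 plays New with p = 0.1429, P2 plays New with q = 0.1429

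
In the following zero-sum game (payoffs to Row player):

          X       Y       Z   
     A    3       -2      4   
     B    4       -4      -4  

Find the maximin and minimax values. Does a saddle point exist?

Maximin = -2, Minimax = -2, Saddle: True

Work:
Row minimums: [-2, -4] → maximin = -2
Column maximums: [4, -2, 4] → minimax = -2
Saddle point exists! Game value = -2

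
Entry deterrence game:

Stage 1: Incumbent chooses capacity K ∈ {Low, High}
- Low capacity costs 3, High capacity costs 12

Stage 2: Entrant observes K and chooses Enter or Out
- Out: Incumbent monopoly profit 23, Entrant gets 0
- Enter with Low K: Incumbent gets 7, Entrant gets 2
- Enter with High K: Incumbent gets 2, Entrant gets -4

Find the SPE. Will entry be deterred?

SPE: (High, Enter|Low, Out|High); Entry deterred. Incumbent net profit = 11

Work:
After Low K: Entrant enters (2 > 0)
After High K: Entrant stays out (-4 < 0)
Incumbent: Low → 7−3=4, High → 23−12=11
Incumbent chooses High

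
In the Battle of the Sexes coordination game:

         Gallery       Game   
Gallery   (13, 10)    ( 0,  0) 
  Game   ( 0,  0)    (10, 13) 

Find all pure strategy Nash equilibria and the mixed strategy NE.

Pure NE: (Gallery, Gallery) and (Game, Game); Mixed NE: p = 0.5652, q = 0.4348

Work:
Check pure NE:
(Gallery, Gallery): (13, 10) - no unilateral deviation beneficial
(Game, Game): (10, 13) - no unilateral deviation beneficial
Mixed NE: P1 plays Gallery with p = 0.5652, P2 plays Gallery with q = 0.4348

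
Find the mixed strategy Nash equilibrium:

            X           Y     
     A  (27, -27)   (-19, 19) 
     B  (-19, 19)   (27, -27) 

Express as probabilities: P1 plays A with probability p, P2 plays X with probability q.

p = 0.5, q = 0.5

Work:
Find probabilities that make opponent indifferent:
P2 chooses q to make P1 indifferent between A and B
P1 chooses p to make P2 indifferent between X and Y
Mixed NE: P1 plays (A: 0.5, B: 0.5), P2 plays (X: 0.5, Y: 0.5)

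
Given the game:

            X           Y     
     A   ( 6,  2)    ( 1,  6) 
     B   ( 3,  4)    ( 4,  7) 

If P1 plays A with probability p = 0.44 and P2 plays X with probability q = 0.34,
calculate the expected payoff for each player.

E[P1] = 3.2376, E[P2] = 5.3904

Work:
E[P1] = p·q·π₁(A,X) + p·(1-q)·π₁(A,Y) + (1-p)·q·π₁(B,X) + (1-p)·(1-q)·π₁(B,Y)
= 0.44·0.34·6 + 0.44·0.66·1 + 0.56·0.34·3 + 0.56·0.66·4
= 3.2376

E[P2] = 5.3904 (similar calculation)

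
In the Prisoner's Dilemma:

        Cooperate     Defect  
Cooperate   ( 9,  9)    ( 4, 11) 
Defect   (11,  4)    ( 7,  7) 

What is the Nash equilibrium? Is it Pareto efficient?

(Defect, Defect) is NE; not Pareto efficient

Work:
Defect dominates Cooperate for both players:
If P2 cooperates: Defect (11) > Cooperate (9)
If P2 defects: Defect (7) > Cooperate (4)
NE: (Defect, Defect) with payoff (7, 7)
But (Cooperate, Cooperate) = (9, 9) Pareto dominates (7, 7)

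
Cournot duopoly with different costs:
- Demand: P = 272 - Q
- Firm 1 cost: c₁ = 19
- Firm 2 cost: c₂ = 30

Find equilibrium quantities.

q₁* = 88.0, q₂* = 77.0

Work:
Reaction: q₁ = (272 - 19 - q₂)/2
Reaction: q₂ = (272 - 30 - q₁)/2
Solve simultaneously:
q₁* = (272 - 2×19 + 30)/3 = 88.0
q₂* = (272 - 2×30 + 19)/3 = 77.0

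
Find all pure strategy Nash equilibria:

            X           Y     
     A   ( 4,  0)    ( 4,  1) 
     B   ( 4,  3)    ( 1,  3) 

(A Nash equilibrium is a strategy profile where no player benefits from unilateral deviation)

Nash equilibrium: (A, Y), (B, X)

Work:
Best responses:
  P1 vs X: payoffs [4, 4] → best response A/B (payoff 4)
  P1 vs Y: payoffs [4, 1] → best response A (payoff 4)
  P2 vs A: payoffs [0, 1] → best response Y (payoff 1)
  P2 vs B: payoffs [3, 3] → best response X/Y (payoff 3)
Mutual best responses: (A,Y), (B,X) → Nash equilibria.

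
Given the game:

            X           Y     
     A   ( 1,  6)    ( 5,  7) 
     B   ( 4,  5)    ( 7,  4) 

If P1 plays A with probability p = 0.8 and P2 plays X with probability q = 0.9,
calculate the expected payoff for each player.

E[P1] = 1.98, E[P2] = 5.86

Work:
E[P1] = p·q·π₁(A,X) + p·(1-q)·π₁(A,Y) + (1-p)·q·π₁(B,X) + (1-p)·(1-q)·π₁(B,Y)
= 0.8·0.9·1 + 0.8·0.1·5 + 0.2·0.9·4 + 0.2·0.1·7
= 1.98

E[P2] = 5.86 (similar calculation)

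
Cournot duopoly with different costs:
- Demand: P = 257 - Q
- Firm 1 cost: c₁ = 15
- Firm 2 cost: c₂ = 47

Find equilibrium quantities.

q₁* = 91.33, q₂* = 59.33

Work:
Reaction: q₁ = (257 - 15 - q₂)/2
Reaction: q₂ = (257 - 47 - q₁)/2
Solve simultaneously:
q₁* = (257 - 2×15 + 47)/3 = 91.33
q₂* = (257 - 2×47 + 15)/3 = 59.33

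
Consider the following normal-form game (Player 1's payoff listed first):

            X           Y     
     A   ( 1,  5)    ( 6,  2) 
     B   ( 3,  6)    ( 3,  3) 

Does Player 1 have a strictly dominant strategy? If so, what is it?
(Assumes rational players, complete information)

No strictly dominant strategy exists for Player 1

Work:
A strategy strictly dominates another if it gives a strictly higher payoff against every opponent action. Compare each pair of P1's strategies column-by-column:
  A vs B: [1 vs 3, 6 vs 3] → A does not strictly dominate B (column X: 1 ≤ 3)
  B vs A: [3 vs 1, 3 vs 6] → B does not strictly dominate A (column Y: 3 ≤ 6)
No single strategy strictly dominates all others → no strictly dominant strategy.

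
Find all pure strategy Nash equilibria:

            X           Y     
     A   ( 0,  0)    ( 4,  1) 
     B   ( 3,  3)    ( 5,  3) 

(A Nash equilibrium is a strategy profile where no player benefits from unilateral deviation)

Nash equilibrium: (B, X), (B, Y)

Work:
Best responses:
  P1 vs X: payoffs [0, 3] → best response B (payoff 3)
  P1 vs Y: payoffs [4, 5] → best response B (payoff 5)
  P2 vs A: payoffs [0, 1] → best response Y (payoff 1)
  P2 vs B: payoffs [3, 3] → best response X/Y (payoff 3)
Mutual best responses: (B,X), (B,Y) → Nash equilibria.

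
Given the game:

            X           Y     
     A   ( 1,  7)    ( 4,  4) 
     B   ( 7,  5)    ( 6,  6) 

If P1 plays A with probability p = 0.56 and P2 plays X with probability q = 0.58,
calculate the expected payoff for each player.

E[P1] = 4.1608, E[P2] = 5.5992

Work:
E[P1] = p·q·π₁(A,X) + p·(1-q)·π₁(A,Y) + (1-p)·q·π₁(B,X) + (1-p)·(1-q)·π₁(B,Y)
= 0.56·0.58·1 + 0.56·0.42·4 + 0.44·0.58·7 + 0.44·0.42·6
= 4.1608

E[P2] = 5.5992 (similar calculation)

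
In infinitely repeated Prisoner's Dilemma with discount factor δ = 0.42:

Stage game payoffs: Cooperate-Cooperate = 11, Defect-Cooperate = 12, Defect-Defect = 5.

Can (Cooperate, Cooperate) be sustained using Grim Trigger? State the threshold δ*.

δ* = 0.1429; since δ = 0.42 ≥ 0.1429, cooperation can be sustained

Work:
For Grim Trigger:
Cooperate forever: 11/(1-δ)
Defect then punished: 12 + 5·δ/(1-δ)
Need: 11/(1-δ) ≥ 12 + 5·δ/(1-δ)
Solving: δ ≥ (T-R)/(T-P) = (12-11)/(12-5) = 0.1429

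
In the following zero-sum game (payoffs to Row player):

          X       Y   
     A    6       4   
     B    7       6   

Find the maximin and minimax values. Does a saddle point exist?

Maximin = 6, Minimax = 6, Saddle: True

Work:
Row minimums: [4, 6] → maximin = 6
Column maximums: [7, 6] → minimax = 6
Saddle point exists! Game value = 6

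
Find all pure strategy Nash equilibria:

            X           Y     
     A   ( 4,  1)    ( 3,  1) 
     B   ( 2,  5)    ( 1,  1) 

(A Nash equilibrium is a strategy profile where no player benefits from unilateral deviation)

Nash equilibrium: (A, X), (A, Y)

Work:
Best responses:
  P1 vs X: payoffs [4, 2] → best response A (payoff 4)
  P1 vs Y: payoffs [3, 1] → best response A (payoff 3)
  P2 vs A: payoffs [1, 1] → best response X/Y (payoff 1)
  P2 vs B: payoffs [5, 1] → best response X (payoff 5)
Mutual best responses: (A,X), (A,Y) → Nash equilibria.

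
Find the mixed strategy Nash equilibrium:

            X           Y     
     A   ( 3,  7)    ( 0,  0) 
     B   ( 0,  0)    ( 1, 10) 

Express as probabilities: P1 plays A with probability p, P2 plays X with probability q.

p = 0.5882, q = 0.25

Work:
Find probabilities that make opponent indifferent:
P2 chooses q to make P1 indifferent between A and B
P1 chooses p to make P2 indifferent between X and Y
Mixed NE: P1 plays (A: 0.5882, B: 0.4118), P2 plays (X: 0.25, Y: 0.75)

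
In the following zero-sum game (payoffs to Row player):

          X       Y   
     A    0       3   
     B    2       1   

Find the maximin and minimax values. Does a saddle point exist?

Maximin = 1, Minimax = 2, Saddle: False

Work:
Row minimums: [0, 1] → maximin = 1
Column maximums: [2, 3] → minimax = 2
No saddle point (maximin ≠ minimax). Mixed strategy needed.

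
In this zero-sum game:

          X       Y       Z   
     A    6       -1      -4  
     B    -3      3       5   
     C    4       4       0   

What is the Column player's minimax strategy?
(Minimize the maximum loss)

Column should play Y, value = 4

Work:
Column player minimizes Row's maximum payoff:
Column X: max payoff to Row = 6
Column Y: max payoff to Row = 4
Column Z: max payoff to Row = 5
Minimum is 4, achieved by column Y.
Minimax strategy: Y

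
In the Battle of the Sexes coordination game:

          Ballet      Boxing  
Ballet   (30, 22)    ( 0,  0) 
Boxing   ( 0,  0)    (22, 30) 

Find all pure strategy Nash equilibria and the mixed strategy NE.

Pure NE: (Ballet, Ballet) and (Boxing, Boxing); Mixed NE: p = 0.5769, q = 0.4231

Work:
Check pure NE:
(Ballet, Ballet): (30, 22) - no unilateral deviation beneficial
(Boxing, Boxing): (22, 30) - no unilateral deviation beneficial
Mixed NE: P1 plays Ballet with p = 0.5769, P2 plays Ballet with q = 0.4231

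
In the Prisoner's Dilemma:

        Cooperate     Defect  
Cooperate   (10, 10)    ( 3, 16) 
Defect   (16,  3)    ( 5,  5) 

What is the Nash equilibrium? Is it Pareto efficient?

(Defect, Defect) is NE; not Pareto efficient

Work:
Defect dominates Cooperate for both players:
If P2 cooperates: Defect (16) > Cooperate (10)
If P2 defects: Defect (5) > Cooperate (3)
NE: (Defect, Defect) with payoff (5, 5)
But (Cooperate, Cooperate) = (10, 10) Pareto dominates (5, 5)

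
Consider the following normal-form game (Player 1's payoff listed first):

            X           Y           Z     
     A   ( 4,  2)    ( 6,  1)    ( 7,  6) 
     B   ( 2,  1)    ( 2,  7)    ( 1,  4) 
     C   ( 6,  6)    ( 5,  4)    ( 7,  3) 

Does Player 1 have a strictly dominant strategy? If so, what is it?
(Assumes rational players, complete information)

No strictly dominant strategy exists for Player 1

Work:
A strategy strictly dominates another if it gives a strictly higher payoff against every opponent action. Compare each pair of P1's strategies column-by-column:
  A vs B: [4 vs 2, 6 vs 2, 7 vs 1] → A strictly dominates B
  A vs C: [4 vs 6, 6 vs 5, 7 vs 7] → A does not strictly dominate C (column X: 4 ≤ 6)
  B vs A: [2 vs 4, 2 vs 6, 1 vs 7] → B does not strictly dominate A (column X: 2 ≤ 4)
  B vs C: [2 vs 6, 2 vs 5, 1 vs 7] → B does not strictly dominate C (column X: 2 ≤ 6)
  C vs A: [6 vs 4, 5 vs 6, 7 vs 7] → C does not strictly dominate A (column Y: 5 ≤ 6)
  C vs B: [6 vs 2, 5 vs 2, 7 vs 1] → C strictly dominates B
No single strategy strictly dominates all others → no strictly dominant strategy.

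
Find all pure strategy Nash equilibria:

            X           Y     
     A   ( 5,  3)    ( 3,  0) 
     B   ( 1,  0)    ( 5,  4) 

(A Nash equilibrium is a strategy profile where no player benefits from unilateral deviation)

Nash equilibrium: (A, X), (B, Y)

Work:
Best responses:
  P1 vs X: payoffs [5, 1] → best response A (payoff 5)
  P1 vs Y: payoffs [3, 5] → best response B (payoff 5)
  P2 vs A: payoffs [3, 0] → best response X (payoff 3)
  P2 vs B: payoffs [0, 4] → best response Y (payoff 4)
Mutual best responses: (A,X), (B,Y) → Nash equilibria.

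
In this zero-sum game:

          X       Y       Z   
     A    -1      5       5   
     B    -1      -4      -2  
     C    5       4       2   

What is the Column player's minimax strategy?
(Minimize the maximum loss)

Column should play X or Y or Z (all achieve the minimum), value = 5

Work:
Column player minimizes Row's maximum payoff:
Column X: max payoff to Row = 5
Column Y: max payoff to Row = 5
Column Z: max payoff to Row = 5
Minimum is 5, achieved by columns X, Y, Z (tied).
Each of X or Y or Z is a minimax strategy.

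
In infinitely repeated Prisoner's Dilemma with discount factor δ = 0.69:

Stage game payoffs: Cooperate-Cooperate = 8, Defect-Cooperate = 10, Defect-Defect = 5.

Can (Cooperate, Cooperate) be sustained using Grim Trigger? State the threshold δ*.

δ* = 0.4; since δ = 0.69 ≥ 0.4, cooperation can be sustained

Work:
For Grim Trigger:
Cooperate forever: 8/(1-δ)
Defect then punished: 10 + 5·δ/(1-δ)
Need: 8/(1-δ) ≥ 10 + 5·δ/(1-δ)
Solving: δ ≥ (T-R)/(T-P) = (10-8)/(10-5) = 0.4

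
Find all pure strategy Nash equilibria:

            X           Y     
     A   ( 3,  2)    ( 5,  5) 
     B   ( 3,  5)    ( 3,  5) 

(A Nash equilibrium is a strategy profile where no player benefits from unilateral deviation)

Nash equilibrium: (A, Y), (B, X)

Work:
Best responses:
  P1 vs X: payoffs [3, 3] → best response A/B (payoff 3)
  P1 vs Y: payoffs [5, 3] → best response A (payoff 5)
  P2 vs A: payoffs [2, 5] → best response Y (payoff 5)
  P2 vs B: payoffs [5, 5] → best response X/Y (payoff 5)
Mutual best responses: (A,Y), (B,X) → Nash equilibria.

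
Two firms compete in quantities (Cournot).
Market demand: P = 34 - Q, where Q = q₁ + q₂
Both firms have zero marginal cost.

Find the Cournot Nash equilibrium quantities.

q₁* = q₂* = 11.33; P* = 11.33

Work:
Profit: π_i = P·q_i = (a - q_i - q_j)·q_i
FOC: ∂π_i/∂q_i = a - 2q_i - q_j = 0
Reaction function: q_i = (34 - q_j)/2
Symmetry: q* = 34/3 = 11.33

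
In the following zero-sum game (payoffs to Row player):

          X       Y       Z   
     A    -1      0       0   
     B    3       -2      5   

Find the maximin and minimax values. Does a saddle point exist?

Maximin = -1, Minimax = 0, Saddle: False

Work:
Row minimums: [-1, -2] → maximin = -1
Column maximums: [3, 0, 5] → minimax = 0
No saddle point (maximin ≠ minimax). Mixed strategy needed.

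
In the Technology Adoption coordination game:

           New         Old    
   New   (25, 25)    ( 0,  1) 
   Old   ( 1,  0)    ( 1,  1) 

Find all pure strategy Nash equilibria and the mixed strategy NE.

Pure NE: (New, New) and (Old, Old); Mixed NE: p = 0.04, q = 0.04

Work:
Check pure NE:
(New, New): (25, 25) - no unilateral deviation beneficial
(Old, Old): (1, 1) - no unilateral deviation beneficial
Mixed NE: P1 plays New with p = 0.04, P2 plays New with q = 0.04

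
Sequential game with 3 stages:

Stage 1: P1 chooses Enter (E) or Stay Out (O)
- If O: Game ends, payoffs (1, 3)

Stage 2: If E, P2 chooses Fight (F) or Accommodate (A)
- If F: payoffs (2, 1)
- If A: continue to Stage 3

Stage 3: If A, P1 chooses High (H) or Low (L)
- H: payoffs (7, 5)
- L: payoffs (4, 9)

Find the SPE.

SPE: (E, A, H); Outcome (7, 5)

Work:
Stage 3: P1 chooses H (7 vs 4)
Stage 2: P2: F->1, A->5 (anticipating H). Choose A
Stage 1: P1: O->1, E->7 (anticipating A, H). Choose E
SPE path: E -> A -> H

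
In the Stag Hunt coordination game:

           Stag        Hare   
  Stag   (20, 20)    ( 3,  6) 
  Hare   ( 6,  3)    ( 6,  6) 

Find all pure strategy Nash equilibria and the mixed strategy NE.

Pure NE: (Stag, Stag) and (Hare, Hare); Mixed NE: p = 0.1765, q = 0.1765

Work:
Check pure NE:
(Stag, Stag): (20, 20) - no unilateral deviation beneficial
(Hare, Hare): (6, 6) - no unilateral deviation beneficial
Mixed NE: P1 plays Stag with p = 0.1765, P2 plays Stag with q = 0.1765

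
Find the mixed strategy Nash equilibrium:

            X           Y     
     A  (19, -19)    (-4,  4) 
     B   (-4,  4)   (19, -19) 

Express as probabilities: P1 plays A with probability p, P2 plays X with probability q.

p = 0.5, q = 0.5

Work:
Find probabilities that make opponent indifferent:
P2 chooses q to make P1 indifferent between A and B
P1 chooses p to make P2 indifferent between X and Y
Mixed NE: P1 plays (A: 0.5, B: 0.5), P2 plays (X: 0.5, Y: 0.5)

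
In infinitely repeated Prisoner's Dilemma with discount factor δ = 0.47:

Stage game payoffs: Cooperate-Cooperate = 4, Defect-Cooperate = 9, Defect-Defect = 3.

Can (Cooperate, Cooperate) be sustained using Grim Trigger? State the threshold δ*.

δ* = 0.8333; since δ = 0.47 < 0.8333, cooperation cannot be sustained

Work:
For Grim Trigger:
Cooperate forever: 4/(1-δ)
Defect then punished: 9 + 3·δ/(1-δ)
Need: 4/(1-δ) ≥ 9 + 3·δ/(1-δ)
Solving: δ ≥ (T-R)/(T-P) = (9-4)/(9-3) = 0.8333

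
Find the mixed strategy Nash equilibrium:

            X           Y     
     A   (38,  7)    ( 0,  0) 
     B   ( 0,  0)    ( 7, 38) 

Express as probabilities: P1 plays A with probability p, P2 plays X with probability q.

p = 0.8444, q = 0.1556

Work:
Find probabilities that make opponent indifferent:
P2 chooses q to make P1 indifferent between A and B
P1 chooses p to make P2 indifferent between X and Y
Mixed NE: P1 plays (A: 0.8444, B: 0.1556), P2 plays (X: 0.1556, Y: 0.8444)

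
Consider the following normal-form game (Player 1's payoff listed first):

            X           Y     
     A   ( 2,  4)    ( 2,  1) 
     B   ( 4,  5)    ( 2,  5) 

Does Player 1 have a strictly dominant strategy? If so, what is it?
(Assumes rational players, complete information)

No strictly dominant strategy exists for Player 1

Work:
A strategy strictly dominates another if it gives a strictly higher payoff against every opponent action. Compare each pair of P1's strategies column-by-column:
  A vs B: [2 vs 4, 2 vs 2] → A does not strictly dominate B (column X: 2 ≤ 4)
  B vs A: [4 vs 2, 2 vs 2] → B does not strictly dominate A (column Y: 2 ≤ 2)
No single strategy strictly dominates all others → no strictly dominant strategy.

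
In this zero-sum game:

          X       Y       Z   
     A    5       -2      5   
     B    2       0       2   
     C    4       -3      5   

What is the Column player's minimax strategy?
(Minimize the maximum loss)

Column should play Y, value = 0

Work:
Column player minimizes Row's maximum payoff:
Column X: max payoff to Row = 5
Column Y: max payoff to Row = 0
Column Z: max payoff to Row = 5
Minimum is 0, achieved by column Y.
Minimax strategy: Y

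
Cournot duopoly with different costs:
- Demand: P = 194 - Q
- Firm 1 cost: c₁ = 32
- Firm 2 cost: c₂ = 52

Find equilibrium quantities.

q₁* = 60.67, q₂* = 40.67

Work:
Reaction: q₁ = (194 - 32 - q₂)/2
Reaction: q₂ = (194 - 52 - q₁)/2
Solve simultaneously:
q₁* = (194 - 2×32 + 52)/3 = 60.67
q₂* = (194 - 2×52 + 32)/3 = 40.67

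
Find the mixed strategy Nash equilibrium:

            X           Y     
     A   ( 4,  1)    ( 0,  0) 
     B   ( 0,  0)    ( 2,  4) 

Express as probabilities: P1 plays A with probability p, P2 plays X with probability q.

p = 0.8, q = 0.3333

Work:
Find probabilities that make opponent indifferent:
P2 chooses q to make P1 indifferent between A and B
P1 chooses p to make P2 indifferent between X and Y
Mixed NE: P1 plays (A: 0.8, B: 0.2), P2 plays (X: 0.3333, Y: 0.6667)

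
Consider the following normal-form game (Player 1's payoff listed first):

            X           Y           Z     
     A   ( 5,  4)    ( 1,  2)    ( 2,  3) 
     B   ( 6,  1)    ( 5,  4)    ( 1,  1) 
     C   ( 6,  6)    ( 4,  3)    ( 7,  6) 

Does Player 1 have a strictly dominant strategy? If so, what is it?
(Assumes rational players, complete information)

No strictly dominant strategy exists for Player 1

Work:
A strategy strictly dominates another if it gives a strictly higher payoff against every opponent action. Compare each pair of P1's strategies column-by-column:
  A vs B: [5 vs 6, 1 vs 5, 2 vs 1] → A does not strictly dominate B (column X: 5 ≤ 6)
  A vs C: [5 vs 6, 1 vs 4, 2 vs 7] → A does not strictly dominate C (column X: 5 ≤ 6)
  B vs A: [6 vs 5, 5 vs 1, 1 vs 2] → B does not strictly dominate A (column Z: 1 ≤ 2)
  B vs C: [6 vs 6, 5 vs 4, 1 vs 7] → B does not strictly dominate C (column X: 6 ≤ 6)
  C vs A: [6 vs 5, 4 vs 1, 7 vs 2] → C strictly dominates A
  C vs B: [6 vs 6, 4 vs 5, 7 vs 1] → C does not strictly dominate B (column X: 6 ≤ 6)
No single strategy strictly dominates all others → no strictly dominant strategy.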